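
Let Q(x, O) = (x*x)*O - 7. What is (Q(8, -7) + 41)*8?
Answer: -3312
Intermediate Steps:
Q(x, O) = -7 + O*x**2 (Q(x, O) = x**2*O - 7 = O*x**2 - 7 = -7 + O*x**2)
(Q(8, -7) + 41)*8 = ((-7 - 7*8**2) + 41)*8 = ((-7 - 7*64) + 41)*8 = ((-7 - 448) + 41)*8 = (-455 + 41)*8 = -414*8 = -3312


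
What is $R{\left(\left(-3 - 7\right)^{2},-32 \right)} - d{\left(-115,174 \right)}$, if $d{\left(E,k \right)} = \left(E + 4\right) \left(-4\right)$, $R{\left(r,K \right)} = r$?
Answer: $-344$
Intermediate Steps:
$d{\left(E,k \right)} = -16 - 4 E$ ($d{\left(E,k \right)} = \left(4 + E\right) \left(-4\right) = -16 - 4 E$)
$R{\left(\left(-3 - 7\right)^{2},-32 \right)} - d{\left(-115,174 \right)} = \left(-3 - 7\right)^{2} - \left(-16 - -460\right) = \left(-10\right)^{2} - \left(-16 + 460\right) = 100 - 444 = -344$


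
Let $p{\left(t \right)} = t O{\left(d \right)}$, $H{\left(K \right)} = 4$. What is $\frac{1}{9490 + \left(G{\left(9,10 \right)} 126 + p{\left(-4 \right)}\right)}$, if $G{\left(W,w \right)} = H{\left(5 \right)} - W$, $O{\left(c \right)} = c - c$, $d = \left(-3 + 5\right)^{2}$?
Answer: $\frac{1}{8860} \approx 0.00011287$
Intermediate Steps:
$d = 4$ ($d = 2^{2} = 4$)
$O{\left(c \right)} = 0$
$p{\left(t \right)} = 0$ ($p{\left(t \right)} = t 0 = 0$)
$G{\left(W,w \right)} = 4 - W$
$\frac{1}{9490 + \left(G{\left(9,10 \right)} 126 + p{\left(-4 \right)}\right)} = \frac{1}{9490 + \left(\left(4 - 9\right) 126 + 0\right)} = \frac{1}{9490 + \left(\left(-5\right) 126 + 0\right)} = \frac{1}{9490 + \left(-630 + 0\right)} = \frac{1}{9490 - 630} = \frac{1}{8860}$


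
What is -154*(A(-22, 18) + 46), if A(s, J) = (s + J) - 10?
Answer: -4928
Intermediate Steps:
A(s, J) = -10 + J + s (A(s, J) = (J + s) - 10 = -10 + J + s)
-154*(A(-22, 18) + 46) = -154*((-10 + 18 - 22) + 46) = -154*(-14 + 46) = -154*32 = -4928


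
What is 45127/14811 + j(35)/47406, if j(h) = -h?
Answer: 237641353/78014474 ≈ 3.0461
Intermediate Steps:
45127/14811 + j(35)/47406 = 45127/14811 - 1*35/47406 = 45127*(1/14811) - 35*1/47406 = 45127/14811 - 35/47406 = 237641353/78014474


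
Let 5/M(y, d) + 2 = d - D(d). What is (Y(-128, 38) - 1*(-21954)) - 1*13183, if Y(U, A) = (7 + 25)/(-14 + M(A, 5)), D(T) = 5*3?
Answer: 1516999/173 ≈ 8768.8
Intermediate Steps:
D(T) = 15
M(y, d) = 5/(-17 + d) (M(y, d) = 5/(-2 + (d - 1*15)) = 5/(-2 + (d - 15)) = 5/(-2 + (-15 + d)) = 5/(-17 + d))
Y(U, A) = -384/173 (Y(U, A) = (7 + 25)/(-14 + 5/(-17 + 5)) = 32/(-14 + 5/(-12)) = 32/(-14 + 5*(-1/12)) = 32/(-14 - 5/12) = 32/(-173/12) = 32*(-12/173) = -384/173)
(Y(-128, 38) - 1*(-21954)) - 1*13183 = (-384/173 - 1*(-21954)) - 1*13183 = (-384/173 + 21954) - 13183 = 3797658/173 - 13183 = 1516999/173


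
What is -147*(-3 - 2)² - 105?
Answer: -3780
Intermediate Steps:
-147*(-3 - 2)² - 105 = -147*(-5)² - 105 = -147*25 - 105 = -3675 - 105 = -3780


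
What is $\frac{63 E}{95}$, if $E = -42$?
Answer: $- \frac{2646}{95} \approx -27.853$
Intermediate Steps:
$\frac{63 E}{95} = \frac{63 \left(-42\right)}{95} = \left(-2646\right) \frac{1}{95} = - \frac{2646}{95}$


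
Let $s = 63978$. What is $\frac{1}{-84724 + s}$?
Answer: $- \frac{1}{20746} \approx -4.8202 \cdot 10^{-5}$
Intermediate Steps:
$\frac{1}{-84724 + s} = \frac{1}{-84724 + 63978} = \frac{1}{-20746} = - \frac{1}{20746}$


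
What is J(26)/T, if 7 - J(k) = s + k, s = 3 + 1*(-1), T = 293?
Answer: -21/293 ≈ -0.071672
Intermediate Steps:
s = 2 (s = 3 - 1 = 2)
J(k) = 5 - k (J(k) = 7 - (2 + k) = 7 + (-2 - k) = 5 - k)
J(26)/T = (5 - 1*26)/293 = (5 - 26)*(1/293) = -21*1/293 = -21/293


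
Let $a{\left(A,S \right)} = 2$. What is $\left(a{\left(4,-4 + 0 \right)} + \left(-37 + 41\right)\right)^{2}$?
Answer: $36$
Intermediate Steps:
$\left(a{\left(4,-4 + 0 \right)} + \left(-37 + 41\right)\right)^{2} = \left(2 + \left(-37 + 41\right)\right)^{2} = \left(2 + 4\right)^{2} = 6^{2} = 36$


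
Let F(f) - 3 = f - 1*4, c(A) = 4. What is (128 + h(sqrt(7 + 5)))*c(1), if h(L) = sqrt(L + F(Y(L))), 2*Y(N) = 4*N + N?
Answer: 512 + 4*sqrt(-1 + 7*sqrt(3)) ≈ 525.34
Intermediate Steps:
Y(N) = 5*N/2 (Y(N) = (4*N + N)/2 = (5*N)/2 = 5*N/2)
F(f) = -1 + f (F(f) = 3 + (f - 1*4) = 3 + (f - 4) = 3 + (-4 + f) = -1 + f)
h(L) = sqrt(-1 + 7*L/2) (h(L) = sqrt(L + (-1 + 5*L/2)) = sqrt(-1 + 7*L/2))
(128 + h(sqrt(7 + 5)))*c(1) = (128 + sqrt(-4 + 14*sqrt(7 + 5))/2)*4 = (128 + sqrt(-4 + 14*sqrt(12))/2)*4 = (128 + sqrt(-4 + 14*(2*sqrt(3)))/2)*4 = (128 + sqrt(-4 + 28*sqrt(3))/2)*4 = 512 + 2*sqrt(-4 + 28*sqrt(3))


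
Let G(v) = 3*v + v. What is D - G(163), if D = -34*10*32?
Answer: -11532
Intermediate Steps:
G(v) = 4*v
D = -10880 (D = -340*32 = -10880)
D - G(163) = -10880 - 4*163 = -10880 - 1*652 = -10880 - 652 = -11532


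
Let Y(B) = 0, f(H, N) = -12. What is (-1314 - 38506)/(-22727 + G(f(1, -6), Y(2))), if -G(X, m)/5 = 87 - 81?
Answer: 39820/22757 ≈ 1.7498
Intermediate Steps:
G(X, m) = -30 (G(X, m) = -5*(87 - 81) = -5*6 = -30)
(-1314 - 38506)/(-22727 + G(f(1, -6), Y(2))) = (-1314 - 38506)/(-22727 - 30) = -39820/(-22757) = -39820*(-1/22757) = 39820/22757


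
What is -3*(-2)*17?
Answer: 102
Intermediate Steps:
-3*(-2)*17 = 6*17 = 102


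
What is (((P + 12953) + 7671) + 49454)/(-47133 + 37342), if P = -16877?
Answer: -53201/9791 ≈ -5.4337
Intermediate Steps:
(((P + 12953) + 7671) + 49454)/(-47133 + 37342) = (((-16877 + 12953) + 7671) + 49454)/(-47133 + 37342) = ((-3924 + 7671) + 49454)/(-9791) = (3747 + 49454)*(-1/9791) = 53201*(-1/9791) = -53201/9791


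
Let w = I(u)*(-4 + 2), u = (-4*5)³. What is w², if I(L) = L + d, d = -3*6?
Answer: 257153296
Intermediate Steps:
d = -18
u = -8000 (u = (-20)³ = -8000)
I(L) = -18 + L (I(L) = L - 18 = -18 + L)
w = 16036 (w = (-18 - 8000)*(-4 + 2) = -8018*(-2) = 16036)
w² = 16036² = 257153296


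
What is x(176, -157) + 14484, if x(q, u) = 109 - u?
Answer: 14750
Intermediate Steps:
x(176, -157) + 14484 = (109 - 1*(-157)) + 14484 = (109 + 157) + 14484 = 266 + 14484 = 14750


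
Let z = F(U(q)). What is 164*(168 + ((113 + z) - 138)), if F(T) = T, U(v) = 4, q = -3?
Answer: 24108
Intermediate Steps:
z = 4
164*(168 + ((113 + z) - 138)) = 164*(168 + ((113 + 4) - 138)) = 164*(168 + (117 - 138)) = 164*(168 - 21) = 164*147 = 24108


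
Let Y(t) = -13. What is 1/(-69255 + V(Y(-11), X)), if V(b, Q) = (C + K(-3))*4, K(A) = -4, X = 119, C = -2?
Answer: -1/69279 ≈ -1.4434e-5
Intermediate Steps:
V(b, Q) = -24 (V(b, Q) = (-2 - 4)*4 = -6*4 = -24)
1/(-69255 + V(Y(-11), X)) = 1/(-69255 - 24) = 1/(-69279) = -1/69279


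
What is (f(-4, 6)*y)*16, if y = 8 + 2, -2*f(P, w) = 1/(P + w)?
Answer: -40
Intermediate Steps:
f(P, w) = -1/(2*(P + w))
y = 10
(f(-4, 6)*y)*16 = (-1/(2*(-4) + 2*6)*10)*16 = (-1/(-8 + 12)*10)*16 = (-1/4*10)*16 = (-1*¼*10)*16 = -¼*10*16 = -5/2*16 = -40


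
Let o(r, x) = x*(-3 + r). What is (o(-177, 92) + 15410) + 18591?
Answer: 17441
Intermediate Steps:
(o(-177, 92) + 15410) + 18591 = (92*(-3 - 177) + 15410) + 18591 = (92*(-180) + 15410) + 18591 = (-16560 + 15410) + 18591 = -1150 + 18591 = 17441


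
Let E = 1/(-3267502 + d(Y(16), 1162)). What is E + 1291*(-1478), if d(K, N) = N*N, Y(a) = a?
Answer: -3658316155285/1917258 ≈ -1.9081e+6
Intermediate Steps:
d(K, N) = N**2
E = -1/1917258 (E = 1/(-3267502 + 1162**2) = 1/(-3267502 + 1350244) = 1/(-1917258) = -1/1917258 ≈ -5.2158e-7)
E + 1291*(-1478) = -1/1917258 + 1291*(-1478) = -1/1917258 - 1908098 = -3658316155285/1917258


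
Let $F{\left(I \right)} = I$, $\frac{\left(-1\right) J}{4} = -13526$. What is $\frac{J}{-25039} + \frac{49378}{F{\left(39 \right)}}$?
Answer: $\frac{1234265686}{976521} \approx 1263.9$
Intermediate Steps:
$J = 54104$ ($J = \left(-4\right) \left(-13526\right) = 54104$)
$\frac{J}{-25039} + \frac{49378}{F{\left(39 \right)}} = \frac{54104}{-25039} + \frac{49378}{39} = 54104 \left(- \frac{1}{25039}\right) + 49378 \cdot \frac{1}{39} = - \frac{54104}{25039} + \frac{49378}{39} = \frac{1234265686}{976521}$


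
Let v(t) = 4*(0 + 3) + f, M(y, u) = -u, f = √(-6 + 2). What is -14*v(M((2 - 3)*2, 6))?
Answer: -168 - 28*I ≈ -168.0 - 28.0*I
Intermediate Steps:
f = 2*I (f = √(-4) = 2*I ≈ 2.0*I)
v(t) = 12 + 2*I (v(t) = 4*(0 + 3) + 2*I = 4*3 + 2*I = 12 + 2*I)
-14*v(M((2 - 3)*2, 6)) = -14*(12 + 2*I) = -168 - 28*I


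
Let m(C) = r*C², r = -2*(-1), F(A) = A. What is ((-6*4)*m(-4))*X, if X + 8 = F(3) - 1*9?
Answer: 10752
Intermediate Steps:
r = 2
X = -14 (X = -8 + (3 - 1*9) = -8 + (3 - 9) = -8 - 6 = -14)
m(C) = 2*C²
((-6*4)*m(-4))*X = ((-6*4)*(2*(-4)²))*(-14) = -48*16*(-14) = -24*32*(-14) = -768*(-14) = 10752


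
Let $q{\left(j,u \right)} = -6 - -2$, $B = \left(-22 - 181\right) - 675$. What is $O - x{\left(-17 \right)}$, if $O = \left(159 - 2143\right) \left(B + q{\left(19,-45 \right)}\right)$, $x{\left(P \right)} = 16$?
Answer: $1749872$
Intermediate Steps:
$B = -878$ ($B = -203 - 675 = -878$)
$q{\left(j,u \right)} = -4$ ($q{\left(j,u \right)} = -6 + \left(-7 + 9\right) = -6 + 2 = -4$)
$O = 1749888$ ($O = \left(159 - 2143\right) \left(-878 - 4\right) = \left(-1984\right) \left(-882\right) = 1749888$)
$O - x{\left(-17 \right)} = 1749888 - 16 = 1749872$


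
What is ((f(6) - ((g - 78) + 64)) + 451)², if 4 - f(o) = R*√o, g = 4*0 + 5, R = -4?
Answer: 215392 + 3712*√6 ≈ 2.2448e+5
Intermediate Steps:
g = 5 (g = 0 + 5 = 5)
f(o) = 4 + 4*√o (f(o) = 4 - (-4)*√o = 4 + 4*√o)
((f(6) - ((g - 78) + 64)) + 451)² = (((4 + 4*√6) - ((5 - 78) + 64)) + 451)² = (((4 + 4*√6) - (-73 + 64)) + 451)² = (((4 + 4*√6) - 1*(-9)) + 451)² = (((4 + 4*√6) + 9) + 451)² = ((13 + 4*√6) + 451)² = (464 + 4*√6)²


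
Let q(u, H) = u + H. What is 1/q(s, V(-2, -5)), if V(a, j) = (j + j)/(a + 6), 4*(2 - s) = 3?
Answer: -⅘ ≈ -0.80000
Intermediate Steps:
s = 5/4 (s = 2 - ¼*3 = 2 - ¾ = 5/4 ≈ 1.2500)
V(a, j) = 2*j/(6 + a) (V(a, j) = (2*j)/(6 + a) = 2*j/(6 + a))
q(u, H) = H + u
1/q(s, V(-2, -5)) = 1/(2*(-5)/(6 - 2) + 5/4) = 1/(2*(-5)/4 + 5/4) = 1/(2*(-5)*(¼) + 5/4) = 1/(-5/2 + 5/4) = 1/(-5/4) = -⅘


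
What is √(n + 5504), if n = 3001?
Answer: 9*√105 ≈ 92.223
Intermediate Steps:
√(n + 5504) = √(3001 + 5504) = √8505 = 9*√105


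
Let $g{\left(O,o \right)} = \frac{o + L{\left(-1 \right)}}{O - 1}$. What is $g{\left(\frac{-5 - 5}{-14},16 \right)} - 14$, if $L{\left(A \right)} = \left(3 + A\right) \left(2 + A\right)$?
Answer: $-77$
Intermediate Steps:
$L{\left(A \right)} = \left(2 + A\right) \left(3 + A\right)$
$g{\left(O,o \right)} = \frac{2 + o}{-1 + O}$ ($g{\left(O,o \right)} = \frac{o + \left(6 + \left(-1\right)^{2} + 5 \left(-1\right)\right)}{O - 1} = \frac{o + \left(6 + 1 - 5\right)}{-1 + O} = \frac{o + 2}{-1 + O} = \frac{2 + o}{-1 + O}$)
$g{\left(\frac{-5 - 5}{-14},16 \right)} - 14 = \frac{2 + 16}{-1 + \frac{-5 - 5}{-14}} - 14 = \frac{1}{-1 + \left(-5 - 5\right) \left(- \frac{1}{14}\right)} 18 - 14 = \frac{1}{-1 - - \frac{5}{7}} \cdot 18 - 14 = \frac{1}{-1 + \frac{5}{7}} \cdot 18 - 14 = \frac{1}{- \frac{2}{7}} \cdot 18 - 14 = \left(- \frac{7}{2}\right) 18 - 14 = -63 - 14 = -77$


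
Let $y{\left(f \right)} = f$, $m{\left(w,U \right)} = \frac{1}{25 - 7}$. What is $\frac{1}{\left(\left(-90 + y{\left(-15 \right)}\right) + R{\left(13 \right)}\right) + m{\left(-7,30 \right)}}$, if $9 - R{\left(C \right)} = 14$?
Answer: $- \frac{18}{1979} \approx -0.0090955$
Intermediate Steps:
$m{\left(w,U \right)} = \frac{1}{18}$
$R{\left(C \right)} = -5$ ($R{\left(C \right)} = 9 - 14 = -5$)
$\frac{1}{\left(\left(-90 + y{\left(-15 \right)}\right) + R{\left(13 \right)}\right) + m{\left(-7,30 \right)}} = \frac{1}{\left(\left(-90 - 15\right) - 5\right) + \frac{1}{18}} = \frac{1}{\left(-105 - 5\right) + \frac{1}{18}} = \frac{1}{-110 + \frac{1}{18}} = \frac{1}{- \frac{1979}{18}} = - \frac{18}{1979}$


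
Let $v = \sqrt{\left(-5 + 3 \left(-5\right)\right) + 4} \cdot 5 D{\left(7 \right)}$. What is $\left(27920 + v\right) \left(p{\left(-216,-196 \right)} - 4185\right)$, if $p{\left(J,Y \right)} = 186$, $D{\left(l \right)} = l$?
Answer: $-111652080 - 559860 i \approx -1.1165 \cdot 10^{8} - 5.5986 \cdot 10^{5} i$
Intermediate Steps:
$v = 140 i$ ($v = \sqrt{\left(-5 + 3 \left(-5\right)\right) + 4} \cdot 5 \cdot 7 = \sqrt{\left(-5 - 15\right) + 4} \cdot 5 \cdot 7 = \sqrt{-20 + 4} \cdot 5 \cdot 7 = \sqrt{-16} \cdot 5 \cdot 7 = 4 i 5 \cdot 7 = 20 i 7 = 140 i \approx 140.0 i$)
$\left(27920 + v\right) \left(p{\left(-216,-196 \right)} - 4185\right) = \left(27920 + 140 i\right) \left(186 - 4185\right) = \left(27920 + 140 i\right) \left(-3999\right) = -111652080 - 559860 i$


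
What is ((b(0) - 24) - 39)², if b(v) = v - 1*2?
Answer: 4225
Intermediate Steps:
b(v) = -2 + v (b(v) = v - 2 = -2 + v)
((b(0) - 24) - 39)² = (((-2 + 0) - 24) - 39)² = ((-2 - 24) - 39)² = (-26 - 39)² = (-65)² = 4225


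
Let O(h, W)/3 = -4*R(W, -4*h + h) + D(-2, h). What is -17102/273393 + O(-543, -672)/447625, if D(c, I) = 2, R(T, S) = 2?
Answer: -7660203824/122377541625 ≈ -0.062595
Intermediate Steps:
O(h, W) = -18 (O(h, W) = 3*(-4*2 + 2) = 3*(-8 + 2) = 3*(-6) = -18)
-17102/273393 + O(-543, -672)/447625 = -17102/273393 - 18/447625 = -7660203824/122377541625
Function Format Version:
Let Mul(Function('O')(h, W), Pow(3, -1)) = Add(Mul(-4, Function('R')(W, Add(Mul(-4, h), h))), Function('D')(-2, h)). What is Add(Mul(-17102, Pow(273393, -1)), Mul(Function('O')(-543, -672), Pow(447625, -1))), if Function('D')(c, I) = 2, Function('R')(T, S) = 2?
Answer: Rational(-7660203824, 122377541625) ≈ -0.062595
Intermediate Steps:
Function('O')(h, W) = -18 (Function('O')(h, W) = Mul(3, Add(Mul(-4, 2), 2)) = Mul(3, Add(-8, 2)) = Mul(3, -6) = -18)
Add(Mul(-17102, Pow(273393, -1)), Mul(Function('O')(-543, -672), Pow(447625, -1))) = Add(Mul(-17102, Pow(273393, -1)), Mul(-18, Pow(447625, -1))) = Add(Mul(-17102, Rational(1, 273393)), Mul(-18, Rational(1, 447625))) = Add(Rational(-17102, 273393), Rational(-18, 447625)) = Rational(-7660203824, 122377541625)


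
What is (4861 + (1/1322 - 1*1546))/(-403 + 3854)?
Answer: 4382431/4562222 ≈ 0.96059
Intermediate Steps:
(4861 + (1/1322 - 1*1546))/(-403 + 3854) = (4861 + (1/1322 - 1546))/3451 = (4861 - 2043811/1322)*(1/3451) = (4382431/1322)*(1/3451) = 4382431/4562222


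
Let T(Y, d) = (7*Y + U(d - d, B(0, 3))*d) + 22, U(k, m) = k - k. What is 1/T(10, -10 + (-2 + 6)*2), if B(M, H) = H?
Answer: 1/92 ≈ 0.010870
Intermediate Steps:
U(k, m) = 0
T(Y, d) = 22 + 7*Y (T(Y, d) = (7*Y + 0*d) + 22 = (7*Y + 0) + 22 = 7*Y + 22 = 22 + 7*Y)
1/T(10, -10 + (-2 + 6)*2) = 1/(22 + 7*10) = 1/(22 + 70) = 1/92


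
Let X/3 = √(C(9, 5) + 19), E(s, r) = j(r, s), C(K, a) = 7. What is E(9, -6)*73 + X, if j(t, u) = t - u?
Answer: -1095 + 3*√26 ≈ -1079.7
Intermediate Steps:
E(s, r) = r - s
X = 3*√26 (X = 3*√(7 + 19) = 3*√26 ≈ 15.297)
E(9, -6)*73 + X = (-6 - 1*9)*73 + 3*√26 = (-6 - 9)*73 + 3*√26 = -15*73 + 3*√26 = -1095 + 3*√26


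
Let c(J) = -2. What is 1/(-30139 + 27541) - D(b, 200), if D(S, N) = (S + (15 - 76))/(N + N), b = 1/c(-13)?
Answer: 159377/1039200 ≈ 0.15337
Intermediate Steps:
b = -½ (b = 1/(-2) = -½ ≈ -0.50000)
D(S, N) = (-61 + S)/(2*N) (D(S, N) = (S - 61)/((2*N)) = (-61 + S)*(1/(2*N)) = (-61 + S)/(2*N))
1/(-30139 + 27541) - D(b, 200) = 1/(-30139 + 27541) - (-61 - ½)/(2*200) = 1/(-2598) - (-123)/(2*200*2) = -1/2598 - 1*(-123/800) = -1/2598 + 123/800 = 159377/1039200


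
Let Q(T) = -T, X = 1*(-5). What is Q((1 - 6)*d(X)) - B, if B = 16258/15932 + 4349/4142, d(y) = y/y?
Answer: 24165352/8248793 ≈ 2.9296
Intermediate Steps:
X = -5
d(y) = 1
B = 17078613/8248793 (B = 16258*(1/15932) + 4349*(1/4142) = 8129/7966 + 4349/4142 = 17078613/8248793 ≈ 2.0704)
Q((1 - 6)*d(X)) - B = -(1 - 6) - 1*17078613/8248793 = -(-5) - 17078613/8248793 = -1*(-5) - 17078613/8248793 = 5 - 17078613/8248793 = 24165352/8248793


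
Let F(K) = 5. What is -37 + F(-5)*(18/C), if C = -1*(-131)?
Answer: -4757/131 ≈ -36.313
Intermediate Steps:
C = 131
-37 + F(-5)*(18/C) = -37 + 5*(18/131) = -37 + 90/131 = -4757/131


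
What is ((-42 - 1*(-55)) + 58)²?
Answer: 5041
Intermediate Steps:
((-42 - 1*(-55)) + 58)² = ((-42 + 55) + 58)² = (13 + 58)² = 71² = 5041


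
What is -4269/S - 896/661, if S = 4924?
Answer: -7233713/3254764 ≈ -2.2225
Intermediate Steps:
-4269/S - 896/661 = -4269/4924 - 896/661 = -7233713/3254764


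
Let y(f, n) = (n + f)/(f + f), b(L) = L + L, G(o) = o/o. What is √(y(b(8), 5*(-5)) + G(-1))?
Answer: √46/8 ≈ 0.84779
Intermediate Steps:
G(o) = 1
b(L) = 2*L
y(f, n) = (f + n)/(2*f) (y(f, n) = (f + n)/((2*f)) = (f + n)*(1/(2*f)) = (f + n)/(2*f))
√(y(b(8), 5*(-5)) + G(-1)) = √((2*8 + 5*(-5))/(2*((2*8))) + 1) = √((½)*(16 - 25)/16 + 1) = √((½)*(1/16)*(-9) + 1) = √(-9/32 + 1) = √(23/32) = √46/8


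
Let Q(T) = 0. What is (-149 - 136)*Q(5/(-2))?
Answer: 0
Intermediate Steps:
(-149 - 136)*Q(5/(-2)) = (-149 - 136)*0 = -285*0 = 0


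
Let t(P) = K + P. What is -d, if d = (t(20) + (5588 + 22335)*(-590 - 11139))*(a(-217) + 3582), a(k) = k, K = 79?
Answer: 1102067004320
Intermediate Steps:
t(P) = 79 + P
d = -1102067004320 (d = ((79 + 20) + (5588 + 22335)*(-590 - 11139))*(-217 + 3582) = (99 + 27923*(-11729))*3365 = (99 - 327508867)*3365 = -327508768*3365 = -1102067004320)
-d = -1*(-1102067004320) = 1102067004320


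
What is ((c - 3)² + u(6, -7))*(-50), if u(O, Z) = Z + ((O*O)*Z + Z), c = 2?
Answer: 13250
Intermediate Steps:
u(O, Z) = 2*Z + Z*O² (u(O, Z) = Z + (O²*Z + Z) = Z + (Z*O² + Z) = Z + (Z + Z*O²) = 2*Z + Z*O²)
((c - 3)² + u(6, -7))*(-50) = ((2 - 3)² - 7*(2 + 6²))*(-50) = ((-1)² - 7*(2 + 36))*(-50) = (1 - 7*38)*(-50) = (1 - 266)*(-50) = -265*(-50) = 13250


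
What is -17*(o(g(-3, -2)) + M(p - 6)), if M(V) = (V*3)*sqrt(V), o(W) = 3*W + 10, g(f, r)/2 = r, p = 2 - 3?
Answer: 34 + 357*I*sqrt(7) ≈ 34.0 + 944.53*I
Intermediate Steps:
p = -1
g(f, r) = 2*r
o(W) = 10 + 3*W
M(V) = 3*V**(3/2) (M(V) = (3*V)*sqrt(V) = 3*V**(3/2))
-17*(o(g(-3, -2)) + M(p - 6)) = -17*((10 + 3*(2*(-2))) + 3*(-1 - 6)**(3/2)) = -17*((10 + 3*(-4)) + 3*(-7)**(3/2)) = -17*((10 - 12) + 3*(-7*I*sqrt(7))) = -17*(-2 - 21*I*sqrt(7)) = 34 + 357*I*sqrt(7)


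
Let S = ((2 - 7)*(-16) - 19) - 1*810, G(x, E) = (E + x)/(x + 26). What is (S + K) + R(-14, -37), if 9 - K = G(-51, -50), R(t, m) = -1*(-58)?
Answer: -17151/25 ≈ -686.04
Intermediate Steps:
G(x, E) = (E + x)/(26 + x)
R(t, m) = 58
S = -749 (S = (-5*(-16) - 19) - 810 = (80 - 19) - 810 = 61 - 810 = -749)
K = 124/25 (K = 9 - (-50 - 51)/(26 - 51) = 9 - (-101)/(-25) = 9 - (-1)*(-101)/25 = 9 - 1*101/25 = 9 - 101/25 = 124/25 ≈ 4.9600)
(S + K) + R(-14, -37) = (-749 + 124/25) + 58 = -18601/25 + 58 = -17151/25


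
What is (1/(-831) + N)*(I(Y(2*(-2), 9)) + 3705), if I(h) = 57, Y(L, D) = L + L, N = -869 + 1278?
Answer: 426207012/277 ≈ 1.5387e+6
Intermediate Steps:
N = 409
Y(L, D) = 2*L
(1/(-831) + N)*(I(Y(2*(-2), 9)) + 3705) = (1/(-831) + 409)*(57 + 3705) = (-1/831 + 409)*3762 = (339878/831)*3762 = 426207012/277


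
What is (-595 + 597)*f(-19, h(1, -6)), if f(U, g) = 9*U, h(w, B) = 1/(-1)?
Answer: -342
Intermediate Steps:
h(w, B) = -1
(-595 + 597)*f(-19, h(1, -6)) = (-595 + 597)*(9*(-19)) = 2*(-171) = -342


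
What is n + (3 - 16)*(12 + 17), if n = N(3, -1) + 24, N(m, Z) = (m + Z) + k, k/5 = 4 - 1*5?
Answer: -356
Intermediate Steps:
k = -5 (k = 5*(4 - 1*5) = 5*(4 - 5) = 5*(-1) = -5)
N(m, Z) = -5 + Z + m (N(m, Z) = (m + Z) - 5 = (Z + m) - 5 = -5 + Z + m)
n = 21 (n = (-5 - 1 + 3) + 24 = -3 + 24 = 21)
n + (3 - 16)*(12 + 17) = 21 + (3 - 16)*(12 + 17) = 21 - 13*29 = 21 - 377 = -356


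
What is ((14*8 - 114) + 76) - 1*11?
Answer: 63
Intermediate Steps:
((14*8 - 114) + 76) - 1*11 = ((112 - 114) + 76) - 11 = (-2 + 76) - 11 = 74 - 11 = 63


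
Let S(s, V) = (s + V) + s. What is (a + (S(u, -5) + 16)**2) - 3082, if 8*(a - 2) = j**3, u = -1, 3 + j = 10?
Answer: -23649/8 ≈ -2956.1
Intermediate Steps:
j = 7 (j = -3 + 10 = 7)
S(s, V) = V + 2*s (S(s, V) = (V + s) + s = V + 2*s)
a = 359/8 (a = 2 + (1/8)*7**3 = 2 + (1/8)*343 = 2 + 343/8 = 359/8 ≈ 44.875)
(a + (S(u, -5) + 16)**2) - 3082 = (359/8 + ((-5 + 2*(-1)) + 16)**2) - 3082 = (359/8 + ((-5 - 2) + 16)**2) - 3082 = (359/8 + (-7 + 16)**2) - 3082 = (359/8 + 9**2) - 3082 = (359/8 + 81) - 3082 = 1007/8 - 3082 = -23649/8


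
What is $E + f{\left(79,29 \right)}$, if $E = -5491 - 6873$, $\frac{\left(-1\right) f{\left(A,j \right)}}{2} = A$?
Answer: $-12522$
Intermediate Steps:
$f{\left(A,j \right)} = - 2 A$
$E = -12364$ ($E = -5491 - 6873 = -12364$)
$E + f{\left(79,29 \right)} = -12364 - 158 = -12522$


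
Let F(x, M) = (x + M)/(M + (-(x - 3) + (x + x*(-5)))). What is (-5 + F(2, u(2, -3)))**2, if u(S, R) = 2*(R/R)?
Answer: 841/25 ≈ 33.640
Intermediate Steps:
u(S, R) = 2 (u(S, R) = 2*1 = 2)
F(x, M) = (M + x)/(3 + M - 5*x) (F(x, M) = (M + x)/(M + (-(-3 + x) + (x - 5*x))) = (M + x)/(M + ((3 - x) - 4*x)) = (M + x)/(M + (3 - 5*x)) = (M + x)/(3 + M - 5*x))
(-5 + F(2, u(2, -3)))**2 = (-5 + (2 + 2)/(3 + 2 - 5*2))**2 = (-5 + 4/(3 + 2 - 10))**2 = (-5 + 4/(-5))**2 = (-5 - 1/5*4)**2 = (-5 - 4/5)**2 = (-29/5)**2 = 841/25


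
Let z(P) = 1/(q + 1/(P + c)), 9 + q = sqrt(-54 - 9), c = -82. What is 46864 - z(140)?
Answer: 22652822490/483373 + 10092*I*sqrt(7)/483373 ≈ 46864.0 + 0.055239*I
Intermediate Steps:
q = -9 + 3*I*sqrt(7) (q = -9 + sqrt(-54 - 9) = -9 + sqrt(-63) = -9 + 3*I*sqrt(7) ≈ -9.0 + 7.9373*I)
z(P) = 1/(-9 + 1/(-82 + P) + 3*I*sqrt(7)) (z(P) = 1/((-9 + 3*I*sqrt(7)) + 1/(P - 82)) = 1/((-9 + 3*I*sqrt(7)) + 1/(-82 + P)) = 1/(-9 + 1/(-82 + P) + 3*I*sqrt(7)))
46864 - z(140) = 46864 - (-82 + 140)/(739 - 246*I*sqrt(7) - 3*140*(3 - I*sqrt(7))) = 46864 - 58/(739 - 246*I*sqrt(7) + (-1260 + 420*I*sqrt(7))) = 46864 - 58/(-521 + 174*I*sqrt(7))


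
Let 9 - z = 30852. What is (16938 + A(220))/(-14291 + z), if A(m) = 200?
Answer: -8569/22567 ≈ -0.37971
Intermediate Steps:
z = -30843 (z = 9 - 1*30852 = 9 - 30852 = -30843)
(16938 + A(220))/(-14291 + z) = (16938 + 200)/(-14291 - 30843) = 17138/(-45134) = 17138*(-1/45134) = -8569/22567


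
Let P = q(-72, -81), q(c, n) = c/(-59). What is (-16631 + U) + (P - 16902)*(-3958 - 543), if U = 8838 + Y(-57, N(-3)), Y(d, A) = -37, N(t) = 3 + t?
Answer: 4487692176/59 ≈ 7.6063e+7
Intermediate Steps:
q(c, n) = -c/59 (q(c, n) = c*(-1/59) = -c/59)
P = 72/59 (P = -1/59*(-72) = 72/59 ≈ 1.2203)
U = 8801 (U = 8838 - 37 = 8801)
(-16631 + U) + (P - 16902)*(-3958 - 543) = (-16631 + 8801) + (72/59 - 16902)*(-3958 - 543) = -7830 - 997146/59*(-4501) = -7830 + 4488154146/59 = 4487692176/59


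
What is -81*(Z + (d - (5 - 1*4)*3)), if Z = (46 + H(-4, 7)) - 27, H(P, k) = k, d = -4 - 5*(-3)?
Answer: -2754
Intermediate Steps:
d = 11 (d = -4 + 15 = 11)
Z = 26 (Z = (46 + 7) - 27 = 53 - 27 = 26)
-81*(Z + (d - (5 - 1*4)*3)) = -81*(26 + (11 - (5 - 1*4)*3)) = -81*(26 + (11 - (5 - 4)*3)) = -81*(26 + (11 - 3)) = -81*(26 + 8) = -81*34 = -2754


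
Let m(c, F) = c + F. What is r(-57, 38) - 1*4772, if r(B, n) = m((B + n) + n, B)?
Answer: -4810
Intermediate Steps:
m(c, F) = F + c
r(B, n) = 2*B + 2*n (r(B, n) = B + ((B + n) + n) = B + (B + 2*n) = 2*B + 2*n)
r(-57, 38) - 1*4772 = (2*(-57) + 2*38) - 1*4772 = (-114 + 76) - 4772 = -38 - 4772 = -4810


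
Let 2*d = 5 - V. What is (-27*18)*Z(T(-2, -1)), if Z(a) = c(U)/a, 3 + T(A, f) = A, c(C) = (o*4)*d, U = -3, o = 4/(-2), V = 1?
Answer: -7776/5 ≈ -1555.2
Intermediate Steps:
d = 2 (d = (5 - 1*1)/2 = (5 - 1)/2 = (½)*4 = 2)
o = -2 (o = 4*(-½) = -2)
c(C) = -16 (c(C) = -2*4*2 = -8*2 = -16)
T(A, f) = -3 + A
Z(a) = -16/a
(-27*18)*Z(T(-2, -1)) = (-27*18)*(-16/(-3 - 2)) = -(-7776)/(-5) = -(-7776)*(-1)/5 = -486*16/5 = -7776/5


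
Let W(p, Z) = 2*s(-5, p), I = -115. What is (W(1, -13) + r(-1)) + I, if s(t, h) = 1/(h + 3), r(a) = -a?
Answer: -227/2 ≈ -113.50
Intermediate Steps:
s(t, h) = 1/(3 + h)
W(p, Z) = 2/(3 + p)
(W(1, -13) + r(-1)) + I = (2/(3 + 1) - 1*(-1)) - 115 = (2/4 + 1) - 115 = (2*(¼) + 1) - 115 = (½ + 1) - 115 = 3/2 - 115 = -227/2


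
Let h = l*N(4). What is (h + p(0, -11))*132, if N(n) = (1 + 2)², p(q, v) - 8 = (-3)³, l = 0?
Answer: -2508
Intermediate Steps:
p(q, v) = -19 (p(q, v) = 8 + (-3)³ = 8 - 27 = -19)
N(n) = 9 (N(n) = 3² = 9)
h = 0 (h = 0*9 = 0)
(h + p(0, -11))*132 = (0 - 19)*132 = -19*132 = -2508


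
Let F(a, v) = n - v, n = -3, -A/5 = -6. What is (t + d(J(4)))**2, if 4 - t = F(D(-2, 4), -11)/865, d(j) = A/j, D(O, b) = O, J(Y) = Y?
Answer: 395174641/2992900 ≈ 132.04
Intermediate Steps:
A = 30 (A = -5*(-6) = 30)
d(j) = 30/j
F(a, v) = -3 - v
t = 3452/865 (t = 4 - (-3 - 1*(-11))/865 = 4 - (-3 + 11)/865 = 4 - 8/865 = 3452/865 ≈ 3.9908)
(t + d(J(4)))**2 = (3452/865 + 30/4)**2 = (3452/865 + 30*(1/4))**2 = (3452/865 + 15/2)**2 = (19879/1730)**2 = 395174641/2992900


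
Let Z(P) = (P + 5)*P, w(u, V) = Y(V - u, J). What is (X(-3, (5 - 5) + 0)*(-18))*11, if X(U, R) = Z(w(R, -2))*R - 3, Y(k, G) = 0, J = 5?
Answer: 594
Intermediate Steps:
w(u, V) = 0
Z(P) = P*(5 + P) (Z(P) = (5 + P)*P = P*(5 + P))
X(U, R) = -3 (X(U, R) = (0*(5 + 0))*R - 3 = (0*5)*R - 3 = 0*R - 3 = 0 - 3 = -3)
(X(-3, (5 - 5) + 0)*(-18))*11 = -3*(-18)*11 = 54*11 = 594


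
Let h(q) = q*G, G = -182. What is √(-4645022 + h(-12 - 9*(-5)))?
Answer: 2*I*√1162757 ≈ 2156.6*I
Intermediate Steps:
h(q) = -182*q (h(q) = q*(-182) = -182*q)
√(-4645022 + h(-12 - 9*(-5))) = √(-4645022 - 182*(-12 - 9*(-5))) = √(-4645022 - 182*(-12 + 45)) = √(-4645022 - 182*33) = √(-4645022 - 6006) = √(-4651028) = 2*I*√1162757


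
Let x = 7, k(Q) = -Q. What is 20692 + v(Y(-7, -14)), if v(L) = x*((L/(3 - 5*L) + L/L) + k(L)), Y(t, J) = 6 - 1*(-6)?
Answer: 391657/19 ≈ 20614.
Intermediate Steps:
Y(t, J) = 12 (Y(t, J) = 6 + 6 = 12)
v(L) = 7 - 7*L + 7*L/(3 - 5*L) (v(L) = 7*((L/(3 - 5*L) + L/L) - L) = 7*((L/(3 - 5*L) + 1) - L) = 7*((1 + L/(3 - 5*L)) - L) = 7*(1 - L + L/(3 - 5*L)) = 7 - 7*L + 7*L/(3 - 5*L))
20692 + v(Y(-7, -14)) = 20692 + 7*(-3 - 5*12² + 7*12)/(-3 + 5*12) = 20692 + 7*(-3 - 5*144 + 84)/(-3 + 60) = 20692 + 7*(-3 - 720 + 84)/57 = 20692 + 7*(1/57)*(-639) = 20692 - 1491/19 = 391657/19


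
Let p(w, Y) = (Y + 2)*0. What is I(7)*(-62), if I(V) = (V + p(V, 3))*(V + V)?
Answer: -6076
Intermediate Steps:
p(w, Y) = 0 (p(w, Y) = (2 + Y)*0 = 0)
I(V) = 2*V**2 (I(V) = (V + 0)*(V + V) = V*(2*V) = 2*V**2)
I(7)*(-62) = (2*7**2)*(-62) = (2*49)*(-62) = 98*(-62) = -6076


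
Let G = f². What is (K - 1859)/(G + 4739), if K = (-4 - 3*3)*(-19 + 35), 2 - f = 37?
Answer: -689/1988 ≈ -0.34658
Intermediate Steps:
f = -35 (f = 2 - 1*37 = 2 - 37 = -35)
G = 1225 (G = (-35)² = 1225)
K = -208 (K = (-4 - 9)*16 = -13*16 = -208)
(K - 1859)/(G + 4739) = (-208 - 1859)/(1225 + 4739) = -2067/5964 = -2067*1/5964 = -689/1988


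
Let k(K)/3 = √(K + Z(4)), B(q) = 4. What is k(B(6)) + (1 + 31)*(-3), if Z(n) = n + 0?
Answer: -96 + 6*√2 ≈ -87.515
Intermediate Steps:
Z(n) = n
k(K) = 3*√(4 + K) (k(K) = 3*√(K + 4) = 3*√(4 + K))
k(B(6)) + (1 + 31)*(-3) = 3*√(4 + 4) + (1 + 31)*(-3) = 3*√8 + 32*(-3) = 3*(2*√2) - 96 = 6*√2 - 96 = -96 + 6*√2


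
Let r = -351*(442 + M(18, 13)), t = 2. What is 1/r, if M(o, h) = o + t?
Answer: -1/162162 ≈ -6.1667e-6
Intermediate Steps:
M(o, h) = 2 + o (M(o, h) = o + 2 = 2 + o)
r = -162162 (r = -351*(442 + (2 + 18)) = -351*(442 + 20) = -351*462 = -162162)
1/r = 1/(-162162) = -1/162162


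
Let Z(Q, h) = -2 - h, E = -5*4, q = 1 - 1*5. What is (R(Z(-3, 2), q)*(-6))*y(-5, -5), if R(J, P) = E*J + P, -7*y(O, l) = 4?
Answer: 1824/7 ≈ 260.57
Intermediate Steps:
y(O, l) = -4/7 (y(O, l) = -⅐*4 = -4/7)
q = -4 (q = 1 - 5 = -4)
E = -20
R(J, P) = P - 20*J (R(J, P) = -20*J + P = P - 20*J)
(R(Z(-3, 2), q)*(-6))*y(-5, -5) = ((-4 - 20*(-2 - 1*2))*(-6))*(-4/7) = ((-4 - 20*(-2 - 2))*(-6))*(-4/7) = ((-4 - 20*(-4))*(-6))*(-4/7) = ((-4 + 80)*(-6))*(-4/7) = (76*(-6))*(-4/7) = -456*(-4/7) = 1824/7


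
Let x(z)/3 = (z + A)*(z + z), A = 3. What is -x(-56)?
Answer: -17808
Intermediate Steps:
x(z) = 6*z*(3 + z) (x(z) = 3*((z + 3)*(z + z)) = 3*((3 + z)*(2*z)) = 3*(2*z*(3 + z)) = 6*z*(3 + z))
-x(-56) = -6*(-56)*(3 - 56) = -6*(-56)*(-53) = -1*17808 = -17808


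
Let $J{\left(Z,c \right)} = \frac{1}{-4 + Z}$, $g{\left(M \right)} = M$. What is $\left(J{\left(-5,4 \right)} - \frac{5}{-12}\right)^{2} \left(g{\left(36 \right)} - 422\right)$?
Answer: $- \frac{23353}{648} \approx -36.039$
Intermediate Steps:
$\left(J{\left(-5,4 \right)} - \frac{5}{-12}\right)^{2} \left(g{\left(36 \right)} - 422\right) = \left(\frac{1}{-4 - 5} - \frac{5}{-12}\right)^{2} \left(36 - 422\right) = \left(\frac{1}{-9} - - \frac{5}{12}\right)^{2} \left(-386\right) = \left(- \frac{1}{9} + \frac{5}{12}\right)^{2} \left(-386\right) = \left(\frac{11}{36}\right)^{2} \left(-386\right) = \frac{121}{1296} \left(-386\right) = - \frac{23353}{648}$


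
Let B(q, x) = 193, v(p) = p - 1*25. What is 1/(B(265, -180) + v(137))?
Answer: 1/305 ≈ 0.0032787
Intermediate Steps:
v(p) = -25 + p (v(p) = p - 25 = -25 + p)
1/(B(265, -180) + v(137)) = 1/(193 + (-25 + 137)) = 1/(193 + 112) = 1/305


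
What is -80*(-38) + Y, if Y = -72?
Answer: 2968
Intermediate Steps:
-80*(-38) + Y = -80*(-38) - 72 = 3040 - 72 = 2968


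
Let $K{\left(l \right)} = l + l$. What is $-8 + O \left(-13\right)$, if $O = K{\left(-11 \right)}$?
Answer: $278$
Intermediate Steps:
$K{\left(l \right)} = 2 l$
$O = -22$ ($O = 2 \left(-11\right) = -22$)
$-8 + O \left(-13\right) = -8 - -286 = -8 + 286 = 278$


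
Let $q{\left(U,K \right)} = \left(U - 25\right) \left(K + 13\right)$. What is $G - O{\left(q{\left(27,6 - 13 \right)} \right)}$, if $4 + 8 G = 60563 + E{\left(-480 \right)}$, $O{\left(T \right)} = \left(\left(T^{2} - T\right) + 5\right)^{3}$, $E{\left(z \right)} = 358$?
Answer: $- \frac{20509907}{8} \approx -2.5637 \cdot 10^{6}$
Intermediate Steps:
$q{\left(U,K \right)} = \left(-25 + U\right) \left(13 + K\right)$
$O{\left(T \right)} = \left(5 + T^{2} - T\right)^{3}$
$G = \frac{60917}{8}$ ($G = - \frac{1}{2} + \frac{60563 + 358}{8} = - \frac{1}{2} + \frac{1}{8} \cdot 60921 = - \frac{1}{2} + \frac{60921}{8} = \frac{60917}{8} \approx 7614.6$)
$G - O{\left(q{\left(27,6 - 13 \right)} \right)} = \frac{60917}{8} - \left(5 + \left(-325 - 25 \left(6 - 13\right) + 13 \cdot 27 + \left(6 - 13\right) 27\right)^{2} - \left(-325 - 25 \left(6 - 13\right) + 13 \cdot 27 + \left(6 - 13\right) 27\right)\right)^{3} = \frac{60917}{8} - \left(5 + \left(-325 - 25 \left(6 - 13\right) + 351 + \left(6 - 13\right) 27\right)^{2} - \left(-325 - 25 \left(6 - 13\right) + 351 + \left(6 - 13\right) 27\right)\right)^{3} = \frac{60917}{8} - \left(5 + \left(-325 - -175 + 351 - 189\right)^{2} - \left(-325 - -175 + 351 - 189\right)\right)^{3} = \frac{60917}{8} - \left(5 + \left(-325 + 175 + 351 - 189\right)^{2} - \left(-325 + 175 + 351 - 189\right)\right)^{3} = \frac{60917}{8} - \left(5 + 12^{2} - 12\right)^{3} = \frac{60917}{8} - \left(5 + 144 - 12\right)^{3} = \frac{60917}{8} - 137^{3} = \frac{60917}{8} - 2571353 = - \frac{20509907}{8}$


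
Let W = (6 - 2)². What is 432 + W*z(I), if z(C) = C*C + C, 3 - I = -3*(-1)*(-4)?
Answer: 4272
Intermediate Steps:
W = 16 (W = 4² = 16)
I = 15 (I = 3 - (-3*(-1))*(-4) = 3 - 3*(-4) = 3 - 1*(-12) = 3 + 12 = 15)
z(C) = C + C² (z(C) = C² + C = C + C²)
432 + W*z(I) = 432 + 16*(15*(1 + 15)) = 432 + 16*(15*16) = 432 + 16*240 = 432 + 3840 = 4272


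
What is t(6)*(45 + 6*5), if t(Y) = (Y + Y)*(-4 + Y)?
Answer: 1800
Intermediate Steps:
t(Y) = 2*Y*(-4 + Y) (t(Y) = (2*Y)*(-4 + Y) = 2*Y*(-4 + Y))
t(6)*(45 + 6*5) = (2*6*(-4 + 6))*(45 + 6*5) = (2*6*2)*(45 + 30) = 24*75 = 1800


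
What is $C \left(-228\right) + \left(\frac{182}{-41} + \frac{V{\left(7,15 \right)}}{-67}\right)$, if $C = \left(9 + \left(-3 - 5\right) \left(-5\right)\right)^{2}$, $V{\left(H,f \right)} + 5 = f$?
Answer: $- \frac{1503797320}{2747} \approx -5.4743 \cdot 10^{5}$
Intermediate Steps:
$V{\left(H,f \right)} = -5 + f$
$C = 2401$ ($C = \left(9 - -40\right)^{2} = \left(9 + 40\right)^{2} = 49^{2} = 2401$)
$C \left(-228\right) + \left(\frac{182}{-41} + \frac{V{\left(7,15 \right)}}{-67}\right) = 2401 \left(-228\right) + \left(\frac{182}{-41} + \frac{-5 + 15}{-67}\right) = -547428 + \left(182 \left(- \frac{1}{41}\right) + 10 \left(- \frac{1}{67}\right)\right) = -547428 - \frac{12604}{2747} = - \frac{1503797320}{2747}$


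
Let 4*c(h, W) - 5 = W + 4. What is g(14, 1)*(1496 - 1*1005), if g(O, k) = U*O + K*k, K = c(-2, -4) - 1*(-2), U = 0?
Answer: 6383/4 ≈ 1595.8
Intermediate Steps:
c(h, W) = 9/4 + W/4 (c(h, W) = 5/4 + (W + 4)/4 = 5/4 + (4 + W)/4 = 5/4 + (1 + W/4) = 9/4 + W/4)
K = 13/4 (K = (9/4 + (¼)*(-4)) - 1*(-2) = (9/4 - 1) + 2 = 5/4 + 2 = 13/4 ≈ 3.2500)
g(O, k) = 13*k/4 (g(O, k) = 0*O + 13*k/4 = 0 + 13*k/4 = 13*k/4)
g(14, 1)*(1496 - 1*1005) = ((13/4)*1)*(1496 - 1*1005) = 13*(1496 - 1005)/4 = (13/4)*491 = 6383/4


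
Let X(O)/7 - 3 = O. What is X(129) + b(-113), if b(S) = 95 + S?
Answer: 906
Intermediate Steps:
X(O) = 21 + 7*O
X(129) + b(-113) = (21 + 7*129) + (95 - 113) = (21 + 903) - 18 = 924 - 18 = 906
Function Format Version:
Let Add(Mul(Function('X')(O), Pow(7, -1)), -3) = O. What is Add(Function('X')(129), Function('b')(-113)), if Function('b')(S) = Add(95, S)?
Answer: 906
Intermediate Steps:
Function('X')(O) = Add(21, Mul(7, O))
Add(Function('X')(129), Function('b')(-113)) = Add(Add(21, Mul(7, 129)), Add(95, -113)) = Add(Add(21, 903), -18) = Add(924, -18) = 906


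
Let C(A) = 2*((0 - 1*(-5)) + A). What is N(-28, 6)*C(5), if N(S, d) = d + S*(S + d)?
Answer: 12440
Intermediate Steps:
C(A) = 10 + 2*A (C(A) = 2*((0 + 5) + A) = 2*(5 + A) = 10 + 2*A)
N(-28, 6)*C(5) = (6 + (-28)² - 28*6)*(10 + 2*5) = (6 + 784 - 168)*(10 + 10) = 622*20 = 12440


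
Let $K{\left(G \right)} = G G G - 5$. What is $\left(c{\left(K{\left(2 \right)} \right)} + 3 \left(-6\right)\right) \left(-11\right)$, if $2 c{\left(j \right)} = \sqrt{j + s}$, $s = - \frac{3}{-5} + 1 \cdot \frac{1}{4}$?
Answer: $198 - \frac{11 \sqrt{385}}{20} \approx 187.21$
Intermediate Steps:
$s = \frac{17}{20}$ ($s = \left(-3\right) \left(- \frac{1}{5}\right) + 1 \cdot \frac{1}{4} = \frac{3}{5} + \frac{1}{4} = \frac{17}{20} \approx 0.85$)
$K{\left(G \right)} = -5 + G^{3}$ ($K{\left(G \right)} = G^{2} G - 5 = G^{3} - 5 = -5 + G^{3}$)
$c{\left(j \right)} = \frac{\sqrt{\frac{17}{20} + j}}{2}$ ($c{\left(j \right)} = \frac{\sqrt{j + \frac{17}{20}}}{2} = \frac{\sqrt{\frac{17}{20} + j}}{2}$)
$\left(c{\left(K{\left(2 \right)} \right)} + 3 \left(-6\right)\right) \left(-11\right) = \left(\frac{\sqrt{85 + 100 \left(-5 + 2^{3}\right)}}{20} + 3 \left(-6\right)\right) \left(-11\right) = \left(\frac{\sqrt{85 + 100 \left(-5 + 8\right)}}{20} - 18\right) \left(-11\right) = \left(\frac{\sqrt{85 + 100 \cdot 3}}{20} - 18\right) \left(-11\right) = \left(\frac{\sqrt{85 + 300}}{20} - 18\right) \left(-11\right) = \left(\frac{\sqrt{385}}{20} - 18\right) \left(-11\right) = \left(-18 + \frac{\sqrt{385}}{20}\right) \left(-11\right) = 198 - \frac{11 \sqrt{385}}{20}$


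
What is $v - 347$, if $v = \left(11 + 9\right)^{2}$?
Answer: $53$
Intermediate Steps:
$v = 400$ ($v = 20^{2} = 400$)
$v - 347 = 400 - 347 = 53$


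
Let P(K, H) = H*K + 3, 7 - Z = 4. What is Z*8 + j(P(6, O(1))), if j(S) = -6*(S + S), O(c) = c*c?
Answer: -84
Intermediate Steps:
Z = 3 (Z = 7 - 1*4 = 7 - 4 = 3)
O(c) = c²
P(K, H) = 3 + H*K
j(S) = -12*S
Z*8 + j(P(6, O(1))) = 3*8 - 12*(3 + 1²*6) = 24 - 12*(3 + 1*6) = 24 - 12*(3 + 6) = 24 - 12*9 = 24 - 108 = -84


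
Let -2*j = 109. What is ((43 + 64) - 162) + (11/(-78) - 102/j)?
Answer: -452897/8502 ≈ -53.269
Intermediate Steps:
j = -109/2 (j = -½*109 = -109/2 ≈ -54.500)
((43 + 64) - 162) + (11/(-78) - 102/j) = ((43 + 64) - 162) + (11/(-78) - 102/(-109/2)) = (107 - 162) + (11*(-1/78) - 102*(-2/109)) = -55 + (-11/78 + 204/109) = -55 + 14713/8502 = -452897/8502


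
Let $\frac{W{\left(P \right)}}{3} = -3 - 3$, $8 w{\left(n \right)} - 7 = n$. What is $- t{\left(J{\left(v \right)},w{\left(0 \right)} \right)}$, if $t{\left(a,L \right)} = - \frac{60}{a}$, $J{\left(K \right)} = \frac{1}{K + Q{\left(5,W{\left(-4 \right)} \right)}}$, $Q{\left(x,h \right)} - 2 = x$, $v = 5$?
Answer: $720$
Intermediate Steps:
$w{\left(n \right)} = \frac{7}{8} + \frac{n}{8}$
$W{\left(P \right)} = -18$ ($W{\left(P \right)} = 3 \left(-3 - 3\right) = 3 \left(-6\right) = -18$)
$Q{\left(x,h \right)} = 2 + x$
$J{\left(K \right)} = \frac{1}{7 + K}$ ($J{\left(K \right)} = \frac{1}{K + \left(2 + 5\right)} = \frac{1}{K + 7} = \frac{1}{7 + K}$)
$- t{\left(J{\left(v \right)},w{\left(0 \right)} \right)} = - \frac{-60}{\frac{1}{7 + 5}} = - \frac{-60}{\frac{1}{12}} = - \left(-60\right) \frac{1}{\frac{1}{12}} = - \left(-60\right) 12 = \left(-1\right) \left(-720\right) = 720$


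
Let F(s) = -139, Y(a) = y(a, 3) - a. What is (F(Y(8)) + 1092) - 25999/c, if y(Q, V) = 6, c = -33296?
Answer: 31757087/33296 ≈ 953.78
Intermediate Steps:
Y(a) = 6 - a
(F(Y(8)) + 1092) - 25999/c = (-139 + 1092) - 25999/(-33296) = 953 - 25999*(-1/33296) = 953 + 25999/33296 = 31757087/33296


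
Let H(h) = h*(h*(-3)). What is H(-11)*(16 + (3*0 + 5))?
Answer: -7623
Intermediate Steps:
H(h) = -3*h² (H(h) = h*(-3*h) = -3*h²)
H(-11)*(16 + (3*0 + 5)) = (-3*(-11)²)*(16 + (3*0 + 5)) = (-3*121)*(16 + (0 + 5)) = -363*(16 + 5) = -363*21 = -7623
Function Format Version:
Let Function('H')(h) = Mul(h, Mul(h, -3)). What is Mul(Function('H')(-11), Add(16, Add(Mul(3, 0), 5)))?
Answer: -7623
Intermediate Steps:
Function('H')(h) = Mul(-3, Pow(h, 2)) (Function('H')(h) = Mul(h, Mul(-3, h)) = Mul(-3, Pow(h, 2)))
Mul(Function('H')(-11), Add(16, Add(Mul(3, 0), 5))) = Mul(Mul(-3, Pow(-11, 2)), Add(16, Add(Mul(3, 0), 5))) = Mul(Mul(-3, 121), Add(16, Add(0, 5))) = Mul(-363, Add(16, 5)) = Mul(-363, 21) = -7623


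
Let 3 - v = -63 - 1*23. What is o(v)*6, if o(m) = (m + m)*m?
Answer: 95052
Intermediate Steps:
v = 89 (v = 3 - (-63 - 1*23) = 3 - (-63 - 23) = 3 - 1*(-86) = 3 + 86 = 89)
o(m) = 2*m**2 (o(m) = (2*m)*m = 2*m**2)
o(v)*6 = (2*89**2)*6 = (2*7921)*6 = 15842*6 = 95052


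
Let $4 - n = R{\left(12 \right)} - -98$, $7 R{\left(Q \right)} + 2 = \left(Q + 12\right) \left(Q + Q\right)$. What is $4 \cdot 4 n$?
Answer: $-2816$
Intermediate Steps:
$R{\left(Q \right)} = - \frac{2}{7} + \frac{2 Q \left(12 + Q\right)}{7}$ ($R{\left(Q \right)} = - \frac{2}{7} + \frac{\left(Q + 12\right) \left(Q + Q\right)}{7} = - \frac{2}{7} + \frac{\left(12 + Q\right) 2 Q}{7} = - \frac{2}{7} + \frac{2 Q \left(12 + Q\right)}{7}$)
$n = -176$ ($n = 4 - \left(\left(- \frac{2}{7} + \frac{2 \cdot 12^{2}}{7} + \frac{24}{7} \cdot 12\right) - -98\right) = 4 - \left(\left(- \frac{2}{7} + \frac{2}{7} \cdot 144 + \frac{288}{7}\right) + 98\right) = 4 - \left(\left(- \frac{2}{7} + \frac{288}{7} + \frac{288}{7}\right) + 98\right) = 4 - \left(82 + 98\right) = 4 - 180 = -176$)
$4 \cdot 4 n = 4 \cdot 4 \left(-176\right) = 16 \left(-176\right) = -2816$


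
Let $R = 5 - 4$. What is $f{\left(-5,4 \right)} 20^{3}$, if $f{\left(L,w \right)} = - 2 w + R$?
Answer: $-56000$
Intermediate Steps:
$R = 1$
$f{\left(L,w \right)} = 1 - 2 w$ ($f{\left(L,w \right)} = - 2 w + 1 = 1 - 2 w$)
$f{\left(-5,4 \right)} 20^{3} = \left(1 - 8\right) 20^{3} = \left(1 - 8\right) 8000 = \left(-7\right) 8000 = -56000$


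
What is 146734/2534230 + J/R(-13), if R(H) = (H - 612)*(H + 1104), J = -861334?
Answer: 228287270907/172802808125 ≈ 1.3211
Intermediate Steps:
R(H) = (-612 + H)*(1104 + H)
146734/2534230 + J/R(-13) = 146734/2534230 - 861334/(-675648 + (-13)² + 492*(-13)) = 146734*(1/2534230) - 861334/(-675648 + 169 - 6396) = 73367/1267115 - 861334/(-681875) = 73367/1267115 - 861334*(-1/681875) = 73367/1267115 + 861334/681875 = 228287270907/172802808125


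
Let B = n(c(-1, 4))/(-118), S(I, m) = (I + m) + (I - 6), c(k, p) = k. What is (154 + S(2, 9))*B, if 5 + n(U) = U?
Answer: 483/59 ≈ 8.1864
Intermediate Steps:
n(U) = -5 + U
S(I, m) = -6 + m + 2*I (S(I, m) = (I + m) + (-6 + I) = -6 + m + 2*I)
B = 3/59 (B = (-5 - 1)/(-118) = -6*(-1/118) = 3/59 ≈ 0.050847)
(154 + S(2, 9))*B = (154 + (-6 + 9 + 2*2))*(3/59) = (154 + (-6 + 9 + 4))*(3/59) = (154 + 7)*(3/59) = 161*(3/59) = 483/59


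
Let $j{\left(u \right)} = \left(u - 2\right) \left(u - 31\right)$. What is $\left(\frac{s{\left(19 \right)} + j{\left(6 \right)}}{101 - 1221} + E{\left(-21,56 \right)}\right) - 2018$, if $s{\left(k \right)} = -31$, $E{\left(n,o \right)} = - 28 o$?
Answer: $- \frac{4016189}{1120} \approx -3585.9$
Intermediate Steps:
$j{\left(u \right)} = \left(-31 + u\right) \left(-2 + u\right)$ ($j{\left(u \right)} = \left(-2 + u\right) \left(-31 + u\right) = \left(-31 + u\right) \left(-2 + u\right)$)
$\left(\frac{s{\left(19 \right)} + j{\left(6 \right)}}{101 - 1221} + E{\left(-21,56 \right)}\right) - 2018 = \left(\frac{-31 + \left(62 + 6^{2} - 198\right)}{101 - 1221} - 1568\right) - 2018 = \left(\frac{-31 + \left(62 + 36 - 198\right)}{-1120} - 1568\right) - 2018 = \left(\left(-31 - 100\right) \left(- \frac{1}{1120}\right) - 1568\right) - 2018 = \left(\left(-131\right) \left(- \frac{1}{1120}\right) - 1568\right) - 2018 = \left(\frac{131}{1120} - 1568\right) - 2018 = - \frac{1756029}{1120} - 2018 = - \frac{4016189}{1120}$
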